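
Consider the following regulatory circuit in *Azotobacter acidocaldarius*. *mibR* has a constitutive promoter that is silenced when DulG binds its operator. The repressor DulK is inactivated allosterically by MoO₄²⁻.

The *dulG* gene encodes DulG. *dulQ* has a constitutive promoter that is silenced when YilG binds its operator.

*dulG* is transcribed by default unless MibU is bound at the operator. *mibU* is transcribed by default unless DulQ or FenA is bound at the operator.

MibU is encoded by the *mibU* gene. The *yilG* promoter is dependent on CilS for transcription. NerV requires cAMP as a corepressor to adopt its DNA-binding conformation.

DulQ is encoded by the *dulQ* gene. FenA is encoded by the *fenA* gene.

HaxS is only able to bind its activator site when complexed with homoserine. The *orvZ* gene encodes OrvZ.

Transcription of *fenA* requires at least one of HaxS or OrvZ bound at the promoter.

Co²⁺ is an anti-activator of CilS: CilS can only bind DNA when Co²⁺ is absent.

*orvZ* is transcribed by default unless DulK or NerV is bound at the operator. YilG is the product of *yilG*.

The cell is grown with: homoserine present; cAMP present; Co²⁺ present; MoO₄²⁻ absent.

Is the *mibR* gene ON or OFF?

OFF

Co²⁺ is present, so CilS is inactive.
Required activator CilS is absent, so *yilG* is not transcribed.
So YilG is not produced.
With no repressor bound, *dulQ* is transcribed.
So DulQ is produced and active.
Homoserine is present, so HaxS is active.
MoO₄²⁻ is absent, so DulK is active.
cAMP is present, so NerV is active.
With repressor DulK bound, *orvZ* is not transcribed.
So OrvZ is not produced.
Activator HaxS is present, so *fenA* is transcribed.
So FenA is produced and active.
With repressor DulQ bound, *mibU* is not transcribed.
So MibU is not produced.
With no repressor bound, *dulG* is transcribed.
So DulG is produced and active.
With repressor DulG bound, *mibR* is not transcribed.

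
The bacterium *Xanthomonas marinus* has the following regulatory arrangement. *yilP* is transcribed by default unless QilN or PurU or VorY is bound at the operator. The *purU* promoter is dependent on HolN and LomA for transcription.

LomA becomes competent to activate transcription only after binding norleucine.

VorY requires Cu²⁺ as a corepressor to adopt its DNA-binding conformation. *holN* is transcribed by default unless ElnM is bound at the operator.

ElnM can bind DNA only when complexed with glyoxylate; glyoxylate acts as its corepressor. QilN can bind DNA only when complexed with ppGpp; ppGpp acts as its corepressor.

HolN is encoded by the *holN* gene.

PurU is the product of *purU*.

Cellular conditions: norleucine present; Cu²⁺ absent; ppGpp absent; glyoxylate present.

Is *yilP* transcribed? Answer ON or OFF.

ppGpp is absent, so QilN is inactive.
Glyoxylate is present, so ElnM is active.
With repressor ElnM bound, *holN* is not transcribed.
So HolN is not produced.
Norleucine is present, so LomA is active.
Required activator HolN is absent, so *purU* is not transcribed.
So PurU is not produced.
Cu²⁺ is absent, so VorY is inactive.
With no repressor bound, *yilP* is transcribed.

ON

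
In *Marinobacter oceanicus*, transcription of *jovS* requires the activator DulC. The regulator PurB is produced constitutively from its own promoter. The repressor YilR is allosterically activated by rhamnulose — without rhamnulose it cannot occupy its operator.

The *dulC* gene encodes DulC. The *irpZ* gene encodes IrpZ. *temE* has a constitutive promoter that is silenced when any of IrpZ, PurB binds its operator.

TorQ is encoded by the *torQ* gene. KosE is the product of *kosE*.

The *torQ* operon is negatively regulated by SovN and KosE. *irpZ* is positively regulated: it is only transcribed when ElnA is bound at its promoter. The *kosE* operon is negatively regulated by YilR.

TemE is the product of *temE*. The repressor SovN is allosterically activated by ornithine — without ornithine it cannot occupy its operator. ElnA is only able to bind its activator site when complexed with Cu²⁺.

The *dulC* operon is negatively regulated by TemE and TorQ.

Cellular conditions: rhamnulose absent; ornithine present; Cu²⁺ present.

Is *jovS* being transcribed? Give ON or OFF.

Cu²⁺ is present, so ElnA is active.
No repressor is bound and ElnA is active, so *irpZ* is transcribed.
So IrpZ is produced and active.
PurB is produced constitutively and is active.
With repressor IrpZ bound, *temE* is not transcribed.
So TemE is not produced.
Ornithine is present, so SovN is active.
Rhamnulose is absent, so YilR is inactive.
With no repressor bound, *kosE* is transcribed.
So KosE is produced and active.
With repressor SovN bound, *torQ* is not transcribed.
So TorQ is not produced.
With no repressor bound, *dulC* is transcribed.
So DulC is produced and active.
No repressor is bound and DulC is active, so *jovS* is transcribed.

ON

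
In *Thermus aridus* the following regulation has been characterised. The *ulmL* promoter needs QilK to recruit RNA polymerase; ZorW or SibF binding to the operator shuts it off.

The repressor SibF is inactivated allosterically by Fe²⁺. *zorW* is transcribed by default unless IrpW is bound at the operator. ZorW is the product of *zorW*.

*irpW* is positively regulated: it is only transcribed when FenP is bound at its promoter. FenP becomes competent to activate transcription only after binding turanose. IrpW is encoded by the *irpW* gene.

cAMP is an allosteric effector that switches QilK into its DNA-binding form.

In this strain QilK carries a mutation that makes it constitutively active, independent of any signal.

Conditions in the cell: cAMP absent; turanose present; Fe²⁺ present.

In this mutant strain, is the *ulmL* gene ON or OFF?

QilK is constitutively active in this strain.
Turanose is present, so FenP is active.
No repressor is bound and FenP is active, so *irpW* is transcribed.
So IrpW is produced and active.
With repressor IrpW bound, *zorW* is not transcribed.
So ZorW is not produced.
Fe²⁺ is present, so SibF is inactive.
No repressor is bound and QilK is active, so *ulmL* is transcribed.

ON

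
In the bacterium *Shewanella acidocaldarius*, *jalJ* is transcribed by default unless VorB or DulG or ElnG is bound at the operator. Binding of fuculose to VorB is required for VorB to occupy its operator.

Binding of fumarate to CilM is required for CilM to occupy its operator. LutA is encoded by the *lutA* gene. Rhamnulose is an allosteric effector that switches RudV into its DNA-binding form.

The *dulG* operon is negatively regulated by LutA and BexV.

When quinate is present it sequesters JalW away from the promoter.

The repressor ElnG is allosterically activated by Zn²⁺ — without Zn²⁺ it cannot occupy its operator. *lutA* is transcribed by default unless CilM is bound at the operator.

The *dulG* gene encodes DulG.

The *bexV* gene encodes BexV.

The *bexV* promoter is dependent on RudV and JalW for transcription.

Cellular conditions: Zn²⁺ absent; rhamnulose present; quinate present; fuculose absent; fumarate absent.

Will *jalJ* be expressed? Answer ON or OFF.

Fuculose is absent, so VorB is inactive.
Fumarate is absent, so CilM is inactive.
With no repressor bound, *lutA* is transcribed.
So LutA is produced and active.
Rhamnulose is present, so RudV is active.
Quinate is present, so JalW is inactive.
Required activator JalW is absent, so *bexV* is not transcribed.
So BexV is not produced.
With repressor LutA bound, *dulG* is not transcribed.
So DulG is not produced.
Zn²⁺ is absent, so ElnG is inactive.
With no repressor bound, *jalJ* is transcribed.

ON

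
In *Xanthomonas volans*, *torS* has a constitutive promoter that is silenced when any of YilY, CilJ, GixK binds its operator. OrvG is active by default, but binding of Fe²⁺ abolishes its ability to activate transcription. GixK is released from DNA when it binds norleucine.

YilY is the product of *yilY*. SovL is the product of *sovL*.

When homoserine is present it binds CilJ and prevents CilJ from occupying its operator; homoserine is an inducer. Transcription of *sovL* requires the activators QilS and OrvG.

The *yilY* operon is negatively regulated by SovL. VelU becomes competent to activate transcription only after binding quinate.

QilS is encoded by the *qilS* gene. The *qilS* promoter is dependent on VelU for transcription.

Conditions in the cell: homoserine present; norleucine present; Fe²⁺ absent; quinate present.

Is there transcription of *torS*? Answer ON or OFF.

Quinate is present, so VelU is active.
No repressor is bound and VelU is active, so *qilS* is transcribed.
So QilS is produced and active.
Fe²⁺ is absent, so OrvG is active.
No repressor is bound and QilS and OrvG are active, so *sovL* is transcribed.
So SovL is produced and active.
With repressor SovL bound, *yilY* is not transcribed.
So YilY is not produced.
Homoserine is present, so CilJ is inactive.
Norleucine is present, so GixK is inactive.
With no repressor bound, *torS* is transcribed.

ON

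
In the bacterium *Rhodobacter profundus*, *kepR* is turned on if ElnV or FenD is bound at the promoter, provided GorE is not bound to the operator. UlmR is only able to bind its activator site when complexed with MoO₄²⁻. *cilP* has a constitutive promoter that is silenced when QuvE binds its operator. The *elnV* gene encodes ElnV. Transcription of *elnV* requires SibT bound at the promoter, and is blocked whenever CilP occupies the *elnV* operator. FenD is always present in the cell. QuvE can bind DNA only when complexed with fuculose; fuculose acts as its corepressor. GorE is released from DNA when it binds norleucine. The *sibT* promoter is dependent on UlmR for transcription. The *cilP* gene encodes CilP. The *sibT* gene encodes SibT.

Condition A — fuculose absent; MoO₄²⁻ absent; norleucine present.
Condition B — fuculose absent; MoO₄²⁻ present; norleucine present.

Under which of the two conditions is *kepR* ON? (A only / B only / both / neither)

both

Condition A:
Fuculose is absent, so QuvE is inactive.
With no repressor bound, *cilP* is transcribed.
So CilP is produced and active.
MoO₄²⁻ is absent, so UlmR is inactive.
Required activator UlmR is absent, so *sibT* is not transcribed.
So SibT is not produced.
With repressor CilP bound, *elnV* is not transcribed.
So ElnV is not produced.
Norleucine is present, so GorE is inactive.
FenD is produced constitutively and is active.
Activator FenD is present, so *kepR* is transcribed.
→ *kepR* is ON in A.
Condition B:
Fuculose is absent, so QuvE is inactive.
With no repressor bound, *cilP* is transcribed.
So CilP is produced and active.
MoO₄²⁻ is present, so UlmR is active.
No repressor is bound and UlmR is active, so *sibT* is transcribed.
So SibT is produced and active.
With repressor CilP bound, *elnV* is not transcribed.
So ElnV is not produced.
Norleucine is present, so GorE is inactive.
FenD is produced constitutively and is active.
Activator FenD is present, so *kepR* is transcribed.
→ *kepR* is ON in B.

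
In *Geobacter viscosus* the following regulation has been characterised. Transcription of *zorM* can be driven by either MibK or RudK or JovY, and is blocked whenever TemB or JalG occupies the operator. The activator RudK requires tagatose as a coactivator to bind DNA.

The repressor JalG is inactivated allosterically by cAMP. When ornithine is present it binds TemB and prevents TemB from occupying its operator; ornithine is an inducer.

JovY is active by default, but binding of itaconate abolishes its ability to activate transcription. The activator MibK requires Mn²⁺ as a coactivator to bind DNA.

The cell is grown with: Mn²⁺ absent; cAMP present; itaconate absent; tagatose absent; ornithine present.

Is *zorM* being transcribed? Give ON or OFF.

ON

Ornithine is present, so TemB is inactive.
Mn²⁺ is absent, so MibK is inactive.
Tagatose is absent, so RudK is inactive.
Itaconate is absent, so JovY is active.
cAMP is present, so JalG is inactive.
Activator JovY is present, so *zorM* is transcribed.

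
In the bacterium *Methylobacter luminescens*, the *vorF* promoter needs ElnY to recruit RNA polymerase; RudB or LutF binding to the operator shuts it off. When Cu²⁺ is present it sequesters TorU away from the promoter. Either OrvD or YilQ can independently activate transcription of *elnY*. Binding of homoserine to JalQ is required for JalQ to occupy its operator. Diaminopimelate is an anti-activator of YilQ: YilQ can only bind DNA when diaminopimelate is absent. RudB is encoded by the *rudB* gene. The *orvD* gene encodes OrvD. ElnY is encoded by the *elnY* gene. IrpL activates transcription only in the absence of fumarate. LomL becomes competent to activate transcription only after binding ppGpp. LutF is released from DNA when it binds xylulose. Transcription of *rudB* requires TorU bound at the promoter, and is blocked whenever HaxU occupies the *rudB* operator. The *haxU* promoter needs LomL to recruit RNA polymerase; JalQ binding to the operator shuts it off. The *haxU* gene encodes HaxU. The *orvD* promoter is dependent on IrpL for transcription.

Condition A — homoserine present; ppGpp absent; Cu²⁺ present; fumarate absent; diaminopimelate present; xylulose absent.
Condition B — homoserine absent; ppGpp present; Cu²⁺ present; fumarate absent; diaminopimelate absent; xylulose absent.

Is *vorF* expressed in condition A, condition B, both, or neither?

neither

Condition A:
Homoserine is present, so JalQ is active.
ppGpp is absent, so LomL is inactive.
With repressor JalQ bound, *haxU* is not transcribed.
So HaxU is not produced.
Cu²⁺ is present, so TorU is inactive.
Required activator TorU is absent, so *rudB* is not transcribed.
So RudB is not produced.
Fumarate is absent, so IrpL is active.
No repressor is bound and IrpL is active, so *orvD* is transcribed.
So OrvD is produced and active.
Diaminopimelate is present, so YilQ is inactive.
Activator OrvD is present, so *elnY* is transcribed.
So ElnY is produced and active.
Xylulose is absent, so LutF is active.
With repressor LutF bound, *vorF* is not transcribed.
→ *vorF* is OFF in A.
Condition B:
Homoserine is absent, so JalQ is inactive.
ppGpp is present, so LomL is active.
No repressor is bound and LomL is active, so *haxU* is transcribed.
So HaxU is produced and active.
Cu²⁺ is present, so TorU is inactive.
With repressor HaxU bound, *rudB* is not transcribed.
So RudB is not produced.
Fumarate is absent, so IrpL is active.
No repressor is bound and IrpL is active, so *orvD* is transcribed.
So OrvD is produced and active.
Diaminopimelate is absent, so YilQ is active.
Activator OrvD is present, so *elnY* is transcribed.
So ElnY is produced and active.
Xylulose is absent, so LutF is active.
With repressor LutF bound, *vorF* is not transcribed.
→ *vorF* is OFF in B.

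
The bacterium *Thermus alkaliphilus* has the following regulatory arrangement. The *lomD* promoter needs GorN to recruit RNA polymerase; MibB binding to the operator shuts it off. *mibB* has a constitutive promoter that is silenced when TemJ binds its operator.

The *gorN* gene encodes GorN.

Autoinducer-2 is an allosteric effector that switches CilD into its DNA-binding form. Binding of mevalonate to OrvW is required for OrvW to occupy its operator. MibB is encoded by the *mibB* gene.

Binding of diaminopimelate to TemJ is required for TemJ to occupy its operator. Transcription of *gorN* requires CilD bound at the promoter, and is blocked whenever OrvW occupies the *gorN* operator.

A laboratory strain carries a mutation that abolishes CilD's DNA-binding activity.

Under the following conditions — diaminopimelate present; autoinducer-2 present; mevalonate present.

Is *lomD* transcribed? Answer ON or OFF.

CilD is non-functional in this strain, so it has no effect.
Mevalonate is present, so OrvW is active.
With repressor OrvW bound, *gorN* is not transcribed.
So GorN is not produced.
Diaminopimelate is present, so TemJ is active.
With repressor TemJ bound, *mibB* is not transcribed.
So MibB is not produced.
Required activator GorN is absent, so *lomD* is not transcribed.

OFF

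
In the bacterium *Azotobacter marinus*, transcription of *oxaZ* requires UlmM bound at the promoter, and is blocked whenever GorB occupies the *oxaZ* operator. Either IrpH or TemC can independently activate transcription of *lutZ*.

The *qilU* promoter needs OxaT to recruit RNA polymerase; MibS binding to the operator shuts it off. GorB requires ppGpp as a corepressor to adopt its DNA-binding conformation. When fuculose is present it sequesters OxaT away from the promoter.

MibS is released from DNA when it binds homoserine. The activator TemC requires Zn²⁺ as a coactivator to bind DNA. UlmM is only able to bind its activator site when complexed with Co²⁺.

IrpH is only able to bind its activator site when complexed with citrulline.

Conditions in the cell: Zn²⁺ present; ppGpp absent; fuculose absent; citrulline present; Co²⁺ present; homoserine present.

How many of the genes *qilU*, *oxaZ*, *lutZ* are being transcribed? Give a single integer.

Fuculose is absent, so OxaT is active.
Homoserine is present, so MibS is inactive.
No repressor is bound and OxaT is active, so *qilU* is transcribed.
→ *qilU* is ON.
ppGpp is absent, so GorB is inactive.
Co²⁺ is present, so UlmM is active.
No repressor is bound and UlmM is active, so *oxaZ* is transcribed.
→ *oxaZ* is ON.
Citrulline is present, so IrpH is active.
Zn²⁺ is present, so TemC is active.
Activator IrpH is present, so *lutZ* is transcribed.
→ *lutZ* is ON.
3 of the 3 genes are transcribed.

3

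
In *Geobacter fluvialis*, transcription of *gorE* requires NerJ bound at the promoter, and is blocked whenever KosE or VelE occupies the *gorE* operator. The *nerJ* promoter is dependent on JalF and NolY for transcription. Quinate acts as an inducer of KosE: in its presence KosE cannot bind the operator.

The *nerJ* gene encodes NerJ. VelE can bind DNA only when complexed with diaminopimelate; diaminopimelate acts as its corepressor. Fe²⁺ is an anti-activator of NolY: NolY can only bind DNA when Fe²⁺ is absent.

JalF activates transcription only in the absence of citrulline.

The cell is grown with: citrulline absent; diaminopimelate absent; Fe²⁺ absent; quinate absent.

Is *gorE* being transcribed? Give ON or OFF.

OFF

Quinate is absent, so KosE is active.
Citrulline is absent, so JalF is active.
Fe²⁺ is absent, so NolY is active.
No repressor is bound and JalF and NolY are active, so *nerJ* is transcribed.
So NerJ is produced and active.
Diaminopimelate is absent, so VelE is inactive.
With repressor KosE bound, *gorE* is not transcribed.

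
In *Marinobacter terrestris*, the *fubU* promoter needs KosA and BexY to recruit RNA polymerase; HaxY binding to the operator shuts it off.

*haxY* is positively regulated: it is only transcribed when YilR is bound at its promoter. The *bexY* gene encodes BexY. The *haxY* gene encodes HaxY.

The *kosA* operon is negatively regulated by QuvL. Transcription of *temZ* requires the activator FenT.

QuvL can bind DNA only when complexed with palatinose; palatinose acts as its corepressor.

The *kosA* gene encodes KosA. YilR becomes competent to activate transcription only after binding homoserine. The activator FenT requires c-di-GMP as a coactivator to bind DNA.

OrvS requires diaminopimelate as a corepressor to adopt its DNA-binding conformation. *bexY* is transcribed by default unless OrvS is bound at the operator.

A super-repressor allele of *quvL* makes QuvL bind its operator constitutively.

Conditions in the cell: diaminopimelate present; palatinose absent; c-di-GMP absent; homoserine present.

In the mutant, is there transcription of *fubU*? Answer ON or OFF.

OFF

QuvL is constitutively active in this strain.
With repressor QuvL bound, *kosA* is not transcribed.
So KosA is not produced.
Diaminopimelate is present, so OrvS is active.
With repressor OrvS bound, *bexY* is not transcribed.
So BexY is not produced.
Homoserine is present, so YilR is active.
No repressor is bound and YilR is active, so *haxY* is transcribed.
So HaxY is produced and active.
With repressor HaxY bound, *fubU* is not transcribed.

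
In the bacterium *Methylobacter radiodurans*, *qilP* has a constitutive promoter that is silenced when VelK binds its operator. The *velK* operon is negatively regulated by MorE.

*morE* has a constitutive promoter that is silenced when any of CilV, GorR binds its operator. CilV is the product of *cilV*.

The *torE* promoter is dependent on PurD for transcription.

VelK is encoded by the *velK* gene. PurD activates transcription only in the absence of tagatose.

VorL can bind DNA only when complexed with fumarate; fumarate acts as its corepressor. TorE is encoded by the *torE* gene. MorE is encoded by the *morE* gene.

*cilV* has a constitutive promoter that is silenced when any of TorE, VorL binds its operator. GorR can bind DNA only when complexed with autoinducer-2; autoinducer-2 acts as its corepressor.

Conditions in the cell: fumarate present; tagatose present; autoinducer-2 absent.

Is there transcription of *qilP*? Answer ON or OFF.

ON

Tagatose is present, so PurD is inactive.
Required activator PurD is absent, so *torE* is not transcribed.
So TorE is not produced.
Fumarate is present, so VorL is active.
With repressor VorL bound, *cilV* is not transcribed.
So CilV is not produced.
Autoinducer-2 is absent, so GorR is inactive.
With no repressor bound, *morE* is transcribed.
So MorE is produced and active.
With repressor MorE bound, *velK* is not transcribed.
So VelK is not produced.
With no repressor bound, *qilP* is transcribed.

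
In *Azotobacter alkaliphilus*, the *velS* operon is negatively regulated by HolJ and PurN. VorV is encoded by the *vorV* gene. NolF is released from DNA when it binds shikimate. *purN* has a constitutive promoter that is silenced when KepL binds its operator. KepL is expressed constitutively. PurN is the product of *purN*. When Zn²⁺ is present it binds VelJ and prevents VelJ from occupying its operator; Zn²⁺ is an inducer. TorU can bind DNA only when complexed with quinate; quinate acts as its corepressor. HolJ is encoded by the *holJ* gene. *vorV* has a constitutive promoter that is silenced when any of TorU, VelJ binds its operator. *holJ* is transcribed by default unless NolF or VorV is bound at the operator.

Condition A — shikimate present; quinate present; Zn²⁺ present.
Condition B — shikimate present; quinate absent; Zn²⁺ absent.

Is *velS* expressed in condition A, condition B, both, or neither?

Condition A:
Shikimate is present, so NolF is inactive.
Quinate is present, so TorU is active.
Zn²⁺ is present, so VelJ is inactive.
With repressor TorU bound, *vorV* is not transcribed.
So VorV is not produced.
With no repressor bound, *holJ* is transcribed.
So HolJ is produced and active.
KepL is produced constitutively and is active.
With repressor KepL bound, *purN* is not transcribed.
So PurN is not produced.
With repressor HolJ bound, *velS* is not transcribed.
→ *velS* is OFF in A.
Condition B:
Shikimate is present, so NolF is inactive.
Quinate is absent, so TorU is inactive.
Zn²⁺ is absent, so VelJ is active.
With repressor VelJ bound, *vorV* is not transcribed.
So VorV is not produced.
With no repressor bound, *holJ* is transcribed.
So HolJ is produced and active.
KepL is produced constitutively and is active.
With repressor KepL bound, *purN* is not transcribed.
So PurN is not produced.
With repressor HolJ bound, *velS* is not transcribed.
→ *velS* is OFF in B.

neither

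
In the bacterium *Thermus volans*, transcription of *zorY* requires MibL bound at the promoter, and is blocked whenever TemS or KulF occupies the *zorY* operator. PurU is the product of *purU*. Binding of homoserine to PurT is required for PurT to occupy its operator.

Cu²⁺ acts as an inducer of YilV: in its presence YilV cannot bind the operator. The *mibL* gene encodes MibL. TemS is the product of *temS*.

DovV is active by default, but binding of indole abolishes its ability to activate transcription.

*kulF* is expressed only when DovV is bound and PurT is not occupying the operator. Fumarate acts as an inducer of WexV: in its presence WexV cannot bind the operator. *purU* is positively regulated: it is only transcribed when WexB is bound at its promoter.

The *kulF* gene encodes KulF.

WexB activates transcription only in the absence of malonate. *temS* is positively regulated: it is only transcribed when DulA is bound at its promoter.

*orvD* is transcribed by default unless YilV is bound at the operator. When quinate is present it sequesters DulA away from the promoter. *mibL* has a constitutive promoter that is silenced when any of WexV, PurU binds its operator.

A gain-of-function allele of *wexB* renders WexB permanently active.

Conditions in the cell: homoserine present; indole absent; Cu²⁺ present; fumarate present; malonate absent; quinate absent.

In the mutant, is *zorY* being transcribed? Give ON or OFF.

Fumarate is present, so WexV is inactive.
WexB is constitutively active in this strain.
No repressor is bound and WexB is active, so *purU* is transcribed.
So PurU is produced and active.
With repressor PurU bound, *mibL* is not transcribed.
So MibL is not produced.
Quinate is absent, so DulA is active.
No repressor is bound and DulA is active, so *temS* is transcribed.
So TemS is produced and active.
Indole is absent, so DovV is active.
Homoserine is present, so PurT is active.
With repressor PurT bound, *kulF* is not transcribed.
So KulF is not produced.
With repressor TemS bound, *zorY* is not transcribed.

OFF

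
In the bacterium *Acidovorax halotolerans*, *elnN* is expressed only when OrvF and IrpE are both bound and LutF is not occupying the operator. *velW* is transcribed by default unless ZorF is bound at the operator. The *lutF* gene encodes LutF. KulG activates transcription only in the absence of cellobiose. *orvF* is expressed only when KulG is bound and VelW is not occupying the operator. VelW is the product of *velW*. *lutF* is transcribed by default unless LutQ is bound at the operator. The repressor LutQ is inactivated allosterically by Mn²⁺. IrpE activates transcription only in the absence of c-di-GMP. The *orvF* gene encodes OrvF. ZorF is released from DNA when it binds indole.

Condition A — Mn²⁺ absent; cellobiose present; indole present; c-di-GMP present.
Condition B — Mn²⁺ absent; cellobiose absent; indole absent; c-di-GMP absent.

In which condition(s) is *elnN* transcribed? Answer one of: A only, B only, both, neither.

B only

Condition A:
Mn²⁺ is absent, so LutQ is active.
With repressor LutQ bound, *lutF* is not transcribed.
So LutF is not produced.
Cellobiose is present, so KulG is inactive.
Indole is present, so ZorF is inactive.
With no repressor bound, *velW* is transcribed.
So VelW is produced and active.
With repressor VelW bound, *orvF* is not transcribed.
So OrvF is not produced.
c-di-GMP is present, so IrpE is inactive.
Required activator OrvF is absent, so *elnN* is not transcribed.
→ *elnN* is OFF in A.
Condition B:
Mn²⁺ is absent, so LutQ is active.
With repressor LutQ bound, *lutF* is not transcribed.
So LutF is not produced.
Cellobiose is absent, so KulG is active.
Indole is absent, so ZorF is active.
With repressor ZorF bound, *velW* is not transcribed.
So VelW is not produced.
No repressor is bound and KulG is active, so *orvF* is transcribed.
So OrvF is produced and active.
c-di-GMP is absent, so IrpE is active.
No repressor is bound and OrvF and IrpE are active, so *elnN* is transcribed.
→ *elnN* is ON in B.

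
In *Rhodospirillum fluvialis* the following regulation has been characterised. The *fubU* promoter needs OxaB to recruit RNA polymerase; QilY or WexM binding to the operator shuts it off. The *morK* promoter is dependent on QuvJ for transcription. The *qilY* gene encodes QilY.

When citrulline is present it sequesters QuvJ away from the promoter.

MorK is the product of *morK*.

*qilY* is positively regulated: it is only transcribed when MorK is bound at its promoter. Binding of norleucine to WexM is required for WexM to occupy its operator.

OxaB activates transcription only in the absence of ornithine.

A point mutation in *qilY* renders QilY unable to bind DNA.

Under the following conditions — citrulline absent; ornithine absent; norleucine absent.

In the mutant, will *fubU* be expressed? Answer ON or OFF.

ON

QilY is non-functional in this strain, so it has no effect.
Ornithine is absent, so OxaB is active.
Norleucine is absent, so WexM is inactive.
No repressor is bound and OxaB is active, so *fubU* is transcribed.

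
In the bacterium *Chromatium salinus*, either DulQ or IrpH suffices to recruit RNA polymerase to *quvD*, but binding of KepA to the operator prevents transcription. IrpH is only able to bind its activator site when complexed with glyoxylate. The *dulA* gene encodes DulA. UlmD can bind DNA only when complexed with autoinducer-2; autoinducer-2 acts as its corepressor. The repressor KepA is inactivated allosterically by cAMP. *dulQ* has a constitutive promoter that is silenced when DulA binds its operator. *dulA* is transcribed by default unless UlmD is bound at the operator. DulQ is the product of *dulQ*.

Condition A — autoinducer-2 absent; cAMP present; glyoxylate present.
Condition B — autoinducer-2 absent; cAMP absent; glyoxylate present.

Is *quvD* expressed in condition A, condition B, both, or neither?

A only

Condition A:
Autoinducer-2 is absent, so UlmD is inactive.
With no repressor bound, *dulA* is transcribed.
So DulA is produced and active.
With repressor DulA bound, *dulQ* is not transcribed.
So DulQ is not produced.
cAMP is present, so KepA is inactive.
Glyoxylate is present, so IrpH is active.
Activator IrpH is present, so *quvD* is transcribed.
→ *quvD* is ON in A.
Condition B:
Autoinducer-2 is absent, so UlmD is inactive.
With no repressor bound, *dulA* is transcribed.
So DulA is produced and active.
With repressor DulA bound, *dulQ* is not transcribed.
So DulQ is not produced.
cAMP is absent, so KepA is active.
Glyoxylate is present, so IrpH is active.
With repressor KepA bound, *quvD* is not transcribed.
→ *quvD* is OFF in B.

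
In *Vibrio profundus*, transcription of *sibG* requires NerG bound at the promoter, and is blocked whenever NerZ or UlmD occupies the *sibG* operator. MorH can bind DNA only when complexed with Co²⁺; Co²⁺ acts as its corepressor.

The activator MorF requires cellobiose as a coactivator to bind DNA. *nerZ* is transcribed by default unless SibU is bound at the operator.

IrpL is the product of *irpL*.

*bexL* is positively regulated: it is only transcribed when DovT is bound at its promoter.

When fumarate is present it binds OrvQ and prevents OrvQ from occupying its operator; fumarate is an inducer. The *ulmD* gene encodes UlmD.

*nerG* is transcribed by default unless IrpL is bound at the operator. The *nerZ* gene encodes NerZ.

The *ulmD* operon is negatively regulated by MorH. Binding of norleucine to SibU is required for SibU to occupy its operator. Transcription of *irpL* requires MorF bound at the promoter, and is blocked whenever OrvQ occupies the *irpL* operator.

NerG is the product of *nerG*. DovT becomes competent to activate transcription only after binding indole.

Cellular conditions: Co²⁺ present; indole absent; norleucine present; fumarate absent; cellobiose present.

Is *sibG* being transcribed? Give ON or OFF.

ON

Norleucine is present, so SibU is active.
With repressor SibU bound, *nerZ* is not transcribed.
So NerZ is not produced.
Co²⁺ is present, so MorH is active.
With repressor MorH bound, *ulmD* is not transcribed.
So UlmD is not produced.
Cellobiose is present, so MorF is active.
Fumarate is absent, so OrvQ is active.
With repressor OrvQ bound, *irpL* is not transcribed.
So IrpL is not produced.
With no repressor bound, *nerG* is transcribed.
So NerG is produced and active.
No repressor is bound and NerG is active, so *sibG* is transcribed.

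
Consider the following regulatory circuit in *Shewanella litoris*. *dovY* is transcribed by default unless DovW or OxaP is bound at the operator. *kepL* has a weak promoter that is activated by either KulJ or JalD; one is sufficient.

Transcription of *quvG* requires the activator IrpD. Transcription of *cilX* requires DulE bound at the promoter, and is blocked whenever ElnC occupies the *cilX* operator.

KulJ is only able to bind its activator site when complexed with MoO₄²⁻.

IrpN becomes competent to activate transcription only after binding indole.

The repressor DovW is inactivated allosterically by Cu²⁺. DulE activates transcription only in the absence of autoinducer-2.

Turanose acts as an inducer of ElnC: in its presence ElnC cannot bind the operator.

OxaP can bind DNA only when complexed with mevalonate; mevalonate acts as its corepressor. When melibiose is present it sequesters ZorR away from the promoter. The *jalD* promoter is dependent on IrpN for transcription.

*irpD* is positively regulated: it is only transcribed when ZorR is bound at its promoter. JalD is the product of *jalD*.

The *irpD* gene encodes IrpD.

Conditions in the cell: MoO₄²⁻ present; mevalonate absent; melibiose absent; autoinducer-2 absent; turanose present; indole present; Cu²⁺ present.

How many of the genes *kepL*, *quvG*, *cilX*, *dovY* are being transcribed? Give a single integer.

4

MoO₄²⁻ is present, so KulJ is active.
Indole is present, so IrpN is active.
No repressor is bound and IrpN is active, so *jalD* is transcribed.
So JalD is produced and active.
Activator KulJ is present, so *kepL* is transcribed.
→ *kepL* is ON.
Melibiose is absent, so ZorR is active.
No repressor is bound and ZorR is active, so *irpD* is transcribed.
So IrpD is produced and active.
No repressor is bound and IrpD is active, so *quvG* is transcribed.
→ *quvG* is ON.
Turanose is present, so ElnC is inactive.
Autoinducer-2 is absent, so DulE is active.
No repressor is bound and DulE is active, so *cilX* is transcribed.
→ *cilX* is ON.
Cu²⁺ is present, so DovW is inactive.
Mevalonate is absent, so OxaP is inactive.
With no repressor bound, *dovY* is transcribed.
→ *dovY* is ON.
4 of the 4 genes are transcribed.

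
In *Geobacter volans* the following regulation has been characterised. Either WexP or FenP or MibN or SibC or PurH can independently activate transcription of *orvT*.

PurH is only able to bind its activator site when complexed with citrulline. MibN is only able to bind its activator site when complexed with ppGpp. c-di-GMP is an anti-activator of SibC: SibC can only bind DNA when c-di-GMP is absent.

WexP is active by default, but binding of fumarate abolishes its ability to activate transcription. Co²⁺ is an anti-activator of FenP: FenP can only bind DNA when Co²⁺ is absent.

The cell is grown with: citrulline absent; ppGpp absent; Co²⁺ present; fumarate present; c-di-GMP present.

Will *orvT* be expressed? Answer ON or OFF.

OFF

Fumarate is present, so WexP is inactive.
Co²⁺ is present, so FenP is inactive.
ppGpp is absent, so MibN is inactive.
c-di-GMP is present, so SibC is inactive.
Citrulline is absent, so PurH is inactive.
No activator is available at the *orvT* promoter, so *orvT* is not transcribed.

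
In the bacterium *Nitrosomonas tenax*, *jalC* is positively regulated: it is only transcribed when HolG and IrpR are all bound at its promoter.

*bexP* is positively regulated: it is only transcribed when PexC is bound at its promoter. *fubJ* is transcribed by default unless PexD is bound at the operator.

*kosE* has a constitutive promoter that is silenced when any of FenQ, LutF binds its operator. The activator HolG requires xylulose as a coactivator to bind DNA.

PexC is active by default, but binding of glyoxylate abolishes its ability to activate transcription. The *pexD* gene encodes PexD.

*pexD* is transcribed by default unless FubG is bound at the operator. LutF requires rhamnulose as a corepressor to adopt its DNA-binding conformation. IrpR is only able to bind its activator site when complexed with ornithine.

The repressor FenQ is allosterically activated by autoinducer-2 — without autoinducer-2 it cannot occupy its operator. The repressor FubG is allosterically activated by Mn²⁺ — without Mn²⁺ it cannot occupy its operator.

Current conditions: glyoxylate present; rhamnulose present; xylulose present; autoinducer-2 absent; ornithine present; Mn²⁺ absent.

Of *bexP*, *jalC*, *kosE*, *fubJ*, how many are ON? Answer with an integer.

1

Glyoxylate is present, so PexC is inactive.
Required activator PexC is absent, so *bexP* is not transcribed.
→ *bexP* is OFF.
Xylulose is present, so HolG is active.
Ornithine is present, so IrpR is active.
No repressor is bound and HolG and IrpR are active, so *jalC* is transcribed.
→ *jalC* is ON.
Autoinducer-2 is absent, so FenQ is inactive.
Rhamnulose is present, so LutF is active.
With repressor LutF bound, *kosE* is not transcribed.
→ *kosE* is OFF.
Mn²⁺ is absent, so FubG is inactive.
With no repressor bound, *pexD* is transcribed.
So PexD is produced and active.
With repressor PexD bound, *fubJ* is not transcribed.
→ *fubJ* is OFF.
1 of the 4 genes is transcribed.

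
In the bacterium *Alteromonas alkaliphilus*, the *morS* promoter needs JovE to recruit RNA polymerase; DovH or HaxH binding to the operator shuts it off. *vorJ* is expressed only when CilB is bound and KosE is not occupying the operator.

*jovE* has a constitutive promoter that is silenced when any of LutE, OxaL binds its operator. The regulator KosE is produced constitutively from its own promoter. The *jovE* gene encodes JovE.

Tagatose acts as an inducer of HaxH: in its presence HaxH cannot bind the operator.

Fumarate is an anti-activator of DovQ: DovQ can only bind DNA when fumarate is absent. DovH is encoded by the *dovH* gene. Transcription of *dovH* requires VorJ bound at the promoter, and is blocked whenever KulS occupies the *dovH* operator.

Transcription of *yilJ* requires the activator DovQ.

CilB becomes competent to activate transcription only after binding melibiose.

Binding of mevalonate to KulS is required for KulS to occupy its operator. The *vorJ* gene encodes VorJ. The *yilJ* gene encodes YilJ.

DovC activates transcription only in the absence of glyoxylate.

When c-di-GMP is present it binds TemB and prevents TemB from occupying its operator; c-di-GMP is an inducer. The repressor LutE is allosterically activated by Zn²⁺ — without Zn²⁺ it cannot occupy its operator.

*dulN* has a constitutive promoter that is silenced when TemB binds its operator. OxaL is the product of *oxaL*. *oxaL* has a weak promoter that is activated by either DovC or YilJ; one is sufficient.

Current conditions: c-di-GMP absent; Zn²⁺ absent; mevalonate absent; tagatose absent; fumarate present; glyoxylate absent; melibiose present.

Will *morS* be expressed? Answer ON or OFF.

OFF

KosE is produced constitutively and is active.
Melibiose is present, so CilB is active.
With repressor KosE bound, *vorJ* is not transcribed.
So VorJ is not produced.
Mevalonate is absent, so KulS is inactive.
Required activator VorJ is absent, so *dovH* is not transcribed.
So DovH is not produced.
Tagatose is absent, so HaxH is active.
Zn²⁺ is absent, so LutE is inactive.
Glyoxylate is absent, so DovC is active.
Fumarate is present, so DovQ is inactive.
Required activator DovQ is absent, so *yilJ* is not transcribed.
So YilJ is not produced.
Activator DovC is present, so *oxaL* is transcribed.
So OxaL is produced and active.
With repressor OxaL bound, *jovE* is not transcribed.
So JovE is not produced.
With repressor HaxH bound, *morS* is not transcribed.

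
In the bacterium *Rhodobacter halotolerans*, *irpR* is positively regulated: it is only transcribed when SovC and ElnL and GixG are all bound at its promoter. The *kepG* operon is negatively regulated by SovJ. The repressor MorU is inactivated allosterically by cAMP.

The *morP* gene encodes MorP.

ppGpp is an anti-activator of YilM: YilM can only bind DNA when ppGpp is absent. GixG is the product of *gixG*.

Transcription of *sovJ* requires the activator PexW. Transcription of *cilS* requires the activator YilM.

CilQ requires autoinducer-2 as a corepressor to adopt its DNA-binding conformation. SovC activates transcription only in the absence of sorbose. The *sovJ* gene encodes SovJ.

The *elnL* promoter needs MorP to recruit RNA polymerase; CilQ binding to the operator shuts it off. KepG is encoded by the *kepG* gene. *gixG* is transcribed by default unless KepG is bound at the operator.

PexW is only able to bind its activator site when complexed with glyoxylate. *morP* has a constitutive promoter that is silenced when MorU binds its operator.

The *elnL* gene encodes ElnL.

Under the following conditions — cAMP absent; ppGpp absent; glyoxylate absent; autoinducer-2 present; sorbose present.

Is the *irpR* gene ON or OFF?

OFF

Sorbose is present, so SovC is inactive.
Autoinducer-2 is present, so CilQ is active.
cAMP is absent, so MorU is active.
With repressor MorU bound, *morP* is not transcribed.
So MorP is not produced.
With repressor CilQ bound, *elnL* is not transcribed.
So ElnL is not produced.
Glyoxylate is absent, so PexW is inactive.
Required activator PexW is absent, so *sovJ* is not transcribed.
So SovJ is not produced.
With no repressor bound, *kepG* is transcribed.
So KepG is produced and active.
With repressor KepG bound, *gixG* is not transcribed.
So GixG is not produced.
Required activator SovC is absent, so *irpR* is not transcribed.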